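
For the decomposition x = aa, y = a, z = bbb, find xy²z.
aaaabbb

Given x = 'aa', y = 'a', z = 'bbb' and i = 2:

xy^2z = x + y·y·...·y (2 times) + z
       = 'aa' + 'a'^2 + 'bbb'
       = 'aa' + 'aa' + 'bbb'
       = 'aaaabbb'

The pumped string is 'aaaabbb' with length 7.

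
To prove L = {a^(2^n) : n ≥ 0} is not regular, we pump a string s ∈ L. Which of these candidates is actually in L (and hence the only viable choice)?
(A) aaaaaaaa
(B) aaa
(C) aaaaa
(A) aaaaaaaa

The pumping lemma is applied to a string s that lies in L, so first check membership of each option:
- (A) aaaaaaaa has length 8 = 2^3, so it is in L ✓
- (B) aaa has length 3, strictly between 2^1 = 2 and 2^2 = 4, so it is not in L ✗
- (C) aaaaa has length 5, strictly between 2^2 = 4 and 2^3 = 8, so it is not in L ✗

Only (A) aaaaaaaa is in L, so it is the only candidate that could play the role of s.
(In a complete proof one picks s in terms of the pumping length p so that |s| ≥ p is guaranteed; a fixed string like aaaaaaaa illustrates the shape of such an s.)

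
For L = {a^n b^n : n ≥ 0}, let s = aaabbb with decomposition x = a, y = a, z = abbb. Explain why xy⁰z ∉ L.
xy⁰z = aabbb ∉ L

Pumping with i = 0 replaces y = a by y⁰ = ε:
- Original: s = xyz = aaabbb; aaabbb = a^3 b^3 has equal counts (3 = 3), so it is in L
- Pumped: xy⁰z = a · ε · abbb = aabbb
- aabbb has 2 a's and 3 b's; 2 ≠ 3, so it is not in L

The pumping lemma would require xy⁰z ∈ L, so this decomposition yields a contradiction.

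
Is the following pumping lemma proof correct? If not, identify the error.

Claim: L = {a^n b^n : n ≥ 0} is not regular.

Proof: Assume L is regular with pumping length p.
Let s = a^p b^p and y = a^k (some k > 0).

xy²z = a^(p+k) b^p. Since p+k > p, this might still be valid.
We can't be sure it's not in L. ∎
The proof is INCORRECT.

Error: The conclusion is wrong.
xy²z = a^(p+k) b^p is definitely NOT in L because the number of a's (p+k) ≠ number of b's (p).
The proof incorrectly doubts what is actually a valid contradiction.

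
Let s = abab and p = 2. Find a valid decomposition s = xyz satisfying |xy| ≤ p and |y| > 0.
x = '', y = 'a', z = 'bab'

For s = abab and p = 2, one valid decomposition is:
- x = '' (length 0)
- y = 'a' (length 1)
- z = 'bab' (length 3)

Verification:
- xyz = '' + 'a' + 'bab' = abab ✓
- |xy| = 1 ≤ 2 ✓
- |y| = 1 > 0 ✓

All pumping lemma constraints are satisfied.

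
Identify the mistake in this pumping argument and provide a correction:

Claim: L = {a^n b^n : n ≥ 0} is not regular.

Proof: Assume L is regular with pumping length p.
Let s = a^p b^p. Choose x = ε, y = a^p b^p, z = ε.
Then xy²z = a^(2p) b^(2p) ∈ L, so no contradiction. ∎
Error: The decomposition violates |xy| ≤ p. With y = a^p b^p, |xy| = |y| = 2p > p. (The proof also miscomputes xy²z, which would be a^p b^p a^p b^p rather than a^(2p) b^(2p), and it wrongly treats one harmless decomposition as settling the matter — the prover does not get to choose the decomposition.)

Correction: The pumping lemma requires |xy| ≤ p, and the argument must handle every decomposition satisfying |xy| ≤ p, |y| ≥ 1. Since s starts with p a's, any such y consists only of a's, say y = a^k with k ≥ 1. Then xy²z = a^(p+k) b^p has unequal numbers of a's and b's, so xy²z ∉ L — the required contradiction.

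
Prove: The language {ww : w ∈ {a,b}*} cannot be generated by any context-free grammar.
Assume for contradiction that L is context-free, and let p ≥ 1 be the pumping length given by the pumping lemma for CFLs.
Choose s = a^p b^p a^p b^p. Then s ∈ L (take w = a^p b^p) and |s| = 4p ≥ p.
By the CFL pumping lemma, s = uvxyz for some u, v, x, y, z with |vxy| ≤ p, |vy| ≥ 1, and uv^i xy^i z ∈ L for every i ≥ 0.

Write s as four blocks A₁ B₁ A₂ B₂ with A₁ = A₂ = a^p and B₁ = B₂ = b^p. Since |vxy| ≤ p, the window vxy lies inside at most two adjacent blocks. Take i = 0 and let t = uxz, so |t| = 4p − |vy| with 1 ≤ |vy| ≤ p. If |t| is odd, t ∉ L immediately, so assume |vy| is even (hence |vy| ≥ 2) and |t|/2 = 2p − |vy|/2, which satisfies p ≤ |t|/2 ≤ 2p − 1.

Case 1 (vxy inside A₁B₁): t = a^(p−j) b^(p−l) a^p b^p with j + l = |vy|. The second half of t has length < 2p, so it is a suffix of the trailing a^p b^p and ends in b; the first half is a^(p−j) b^(p−l) a^((j+l)/2), which ends in a because (j+l)/2 ≥ 1. The halves differ, so t ∉ L.

Case 2 (vxy inside B₁A₂, straddling the middle): t = a^p b^(p−j) a^(p−l) b^p with j + l = |vy|. If t = ww, then w is a prefix of t of length ≥ p, so w begins with a^p; and w is a suffix of t of length ≥ p, so w ends with b^p. That forces |w| ≥ 2p, contradicting |w| = |t|/2 ≤ 2p − 1. So t ∉ L.

Case 3 (vxy inside A₂B₂): t = a^p b^p a^(p−j) b^(p−l) with j + l = |vy|. The first half of t is a prefix of a^p b^p, so it begins with a; the second half is b^((j+l)/2) a^(p−j) b^(p−l), which begins with b. The halves differ, so t ∉ L.

In every case uv⁰xy⁰z = uxz ∉ L.

This contradicts the CFL pumping lemma, which requires uv^i xy^i z ∈ L for all i ≥ 0.
Hence L = {ww : w ∈ {a,b}*} is not context-free. ∎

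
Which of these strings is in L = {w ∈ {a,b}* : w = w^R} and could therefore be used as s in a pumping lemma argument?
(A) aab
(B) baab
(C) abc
(B) baab

The pumping lemma is applied to a string s that lies in L, so first check membership of each option:
- (A) aab reversed is baa ≠ aab, so it is not a palindrome and is not in L ✗
- (B) baab reversed is baab, the same string, so it is a palindrome and is in L ✓
- (C) abc reversed is cba ≠ abc, so it is not a palindrome and is not in L ✗

Only (B) baab is in L, so it is the only candidate that could play the role of s.
(In a complete proof one picks s in terms of the pumping length p so that |s| ≥ p is guaranteed; a fixed string like baab illustrates the shape of such an s.)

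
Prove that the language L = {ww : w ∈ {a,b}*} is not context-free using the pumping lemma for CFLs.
Assume for contradiction that L is context-free, and let p ≥ 1 be the pumping length given by the pumping lemma for CFLs.
Choose s = a^p b^p a^p b^p. Then s ∈ L (take w = a^p b^p) and |s| = 4p ≥ p.
By the CFL pumping lemma, s = uvxyz for some u, v, x, y, z with |vxy| ≤ p, |vy| ≥ 1, and uv^i xy^i z ∈ L for every i ≥ 0.

Write s as four blocks A₁ B₁ A₂ B₂ with A₁ = A₂ = a^p and B₁ = B₂ = b^p. Since |vxy| ≤ p, the window vxy lies inside at most two adjacent blocks. Take i = 0 and let t = uxz, so |t| = 4p − |vy| with 1 ≤ |vy| ≤ p. If |t| is odd, t ∉ L immediately, so assume |vy| is even (hence |vy| ≥ 2) and |t|/2 = 2p − |vy|/2, which satisfies p ≤ |t|/2 ≤ 2p − 1.

Case 1 (vxy inside A₁B₁): t = a^(p−j) b^(p−l) a^p b^p with j + l = |vy|. The second half of t has length < 2p, so it is a suffix of the trailing a^p b^p and ends in b; the first half is a^(p−j) b^(p−l) a^((j+l)/2), which ends in a because (j+l)/2 ≥ 1. The halves differ, so t ∉ L.

Case 2 (vxy inside B₁A₂, straddling the middle): t = a^p b^(p−j) a^(p−l) b^p with j + l = |vy|. If t = ww, then w is a prefix of t of length ≥ p, so w begins with a^p; and w is a suffix of t of length ≥ p, so w ends with b^p. That forces |w| ≥ 2p, contradicting |w| = |t|/2 ≤ 2p − 1. So t ∉ L.

Case 3 (vxy inside A₂B₂): t = a^p b^p a^(p−j) b^(p−l) with j + l = |vy|. The first half of t is a prefix of a^p b^p, so it begins with a; the second half is b^((j+l)/2) a^(p−j) b^(p−l), which begins with b. The halves differ, so t ∉ L.

In every case uv⁰xy⁰z = uxz ∉ L.

This contradicts the CFL pumping lemma, which requires uv^i xy^i z ∈ L for all i ≥ 0.
Hence L = {ww : w ∈ {a,b}*} is not context-free. ∎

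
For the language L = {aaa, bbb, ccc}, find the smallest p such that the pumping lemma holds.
p = 4

For a finite language L, the pumping lemma holds vacuously if p > max|s| for s ∈ L.

The longest string in L = {aaa, bbb, ccc} has length 3.
If p = 4, then no string s ∈ L has |s| ≥ p, so the condition is vacuously true.

The minimum pumping length is p = 4.

Why no smaller p works: for any p ≤ 3, the longest string s ∈ L has |s| = 3 ≥ p, so it would
have to be pumpable; but pumping up (i = 2, 3, ...) produces ever longer strings, which cannot all lie in the
finite language L. So the pumping property fails for every p ≤ 3.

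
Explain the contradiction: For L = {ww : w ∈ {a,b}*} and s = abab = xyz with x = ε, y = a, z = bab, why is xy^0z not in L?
xy⁰z = bab ∉ L

Pumping with i = 0 replaces y = a by y⁰ = ε:
- Original: s = xyz = abab; abab splits into halves ab · ab, which are equal, so it is in L (w = ab)
- Pumped: xy⁰z = ε · ε · bab = bab
- bab has odd length 3, so it cannot be written as ww and is not in L

The pumping lemma would require xy⁰z ∈ L, so this decomposition yields a contradiction.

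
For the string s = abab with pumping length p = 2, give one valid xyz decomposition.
x = '', y = 'ab', z = 'ab'

For s = abab and p = 2, one valid decomposition is:
- x = '' (length 0)
- y = 'ab' (length 2)
- z = 'ab' (length 2)

Verification:
- xyz = '' + 'ab' + 'ab' = abab ✓
- |xy| = 2 ≤ 2 ✓
- |y| = 2 > 0 ✓

All pumping lemma constraints are satisfied.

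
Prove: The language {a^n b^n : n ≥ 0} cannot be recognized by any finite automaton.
Assume for contradiction that L is regular, and let p ≥ 1 be the pumping length given by the pumping lemma.
Choose s = a^p b^p. Then s ∈ L and |s| = 2p ≥ p.
By the pumping lemma, s = xyz for some x, y, z with |xy| ≤ p, |y| ≥ 1, and xy^i z ∈ L for every i ≥ 0.
Since |xy| ≤ p and the first p symbols of s are all a's, we must have y = a^k for some k with 1 ≤ k ≤ p.

Take i = 3: xy³z = a^(p + 2k) b^p.
This string has p + 2k a's but p b's, and p + 2k > p because k ≥ 1. So xy³z ∉ L.

This contradicts the pumping lemma, which requires xy^i z ∈ L for all i ≥ 0.
Hence L = {a^n b^n : n ≥ 0} is not regular. ∎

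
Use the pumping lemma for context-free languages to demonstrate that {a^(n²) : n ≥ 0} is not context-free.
Assume for contradiction that L is context-free, and let p ≥ 1 be the pumping length given by the pumping lemma for CFLs.
Choose s = a^(p²). Then s ∈ L and |s| = p² ≥ p.
By the CFL pumping lemma, s = uvxyz for some u, v, x, y, z with |vxy| ≤ p, |vy| ≥ 1, and uv^i xy^i z ∈ L for every i ≥ 0.
All symbols are a's, so only lengths matter: let k = |vy|, with 1 ≤ k ≤ |vxy| ≤ p.

Take i = 2: |uv²xy²z| = p² + k, and p² < p² + k ≤ p² + p < (p + 1)².
So the length lies strictly between consecutive squares and is not a perfect square; uv²xy²z ∉ L.

This contradicts the CFL pumping lemma, which requires uv^i xy^i z ∈ L for all i ≥ 0.
Hence L = {a^(n²) : n ≥ 0} is not context-free. ∎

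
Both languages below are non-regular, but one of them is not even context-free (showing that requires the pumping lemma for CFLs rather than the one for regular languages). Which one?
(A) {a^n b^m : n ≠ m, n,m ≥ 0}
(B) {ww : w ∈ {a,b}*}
(B) {ww : w ∈ {a,b}*}

(B) {ww : w ∈ {a,b}*} requires the CFL pumping lemma.

- {a^n b^m : n ≠ m, n,m ≥ 0} is context-free (but not regular)
  • Can be shown non-regular with the regular pumping lemma
  • After pumping a's, we can make n = m

- {ww : w ∈ {a,b}*} is NOT context-free
  • Requires the CFL pumping lemma to prove
  • Even a PDA cannot compare two arbitrary halves symbol by symbol; CFL pumping on a^p b^p a^p b^p fails

The CFL pumping lemma is "stronger" in that it can prove non-membership
in the larger class of context-free languages.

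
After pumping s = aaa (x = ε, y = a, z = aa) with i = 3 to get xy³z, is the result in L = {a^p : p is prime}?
Yes

xy³z = ε · aaa · aa = aaaaa.
aaaaa has length 5, which is prime, so it is in L.
(A single pumped string landing in L is not a contradiction by itself; a non-regularity proof needs some i for which xy^i z ∉ L, for every admissible decomposition.)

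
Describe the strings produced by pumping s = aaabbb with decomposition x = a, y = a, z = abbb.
{xy^i z : i ≥ 0} = {a^(2+i) b^3 : i ≥ 0} = {aabbb, aaabbb, aaaabbb, ...}

With x = a, y = a, z = abbb: Starting with aaabbb and pumping the second 'a', we get strings with 2+i a's followed by 3 b's for i = 0, 1, 2, ...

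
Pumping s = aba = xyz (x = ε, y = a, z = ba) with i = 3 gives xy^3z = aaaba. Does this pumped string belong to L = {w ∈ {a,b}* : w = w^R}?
No

xy³z = ε · aaa · ba = aaaba.
aaaba reversed is abaaa ≠ aaaba, so it is not a palindrome and is not in L.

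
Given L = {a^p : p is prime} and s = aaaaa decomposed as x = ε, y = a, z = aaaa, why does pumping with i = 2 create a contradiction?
xy²z = aaaaaa ∉ L

Pumping with i = 2 replaces y = a by y² = aa:
- Original: s = xyz = aaaaa; aaaaa has length 5, which is prime, so it is in L
- Pumped: xy²z = ε · aa · aaaa = aaaaaa
- aaaaaa has length 6 = 2 × 3, which is not prime, so it is not in L

The pumping lemma would require xy²z ∈ L, so this decomposition yields a contradiction.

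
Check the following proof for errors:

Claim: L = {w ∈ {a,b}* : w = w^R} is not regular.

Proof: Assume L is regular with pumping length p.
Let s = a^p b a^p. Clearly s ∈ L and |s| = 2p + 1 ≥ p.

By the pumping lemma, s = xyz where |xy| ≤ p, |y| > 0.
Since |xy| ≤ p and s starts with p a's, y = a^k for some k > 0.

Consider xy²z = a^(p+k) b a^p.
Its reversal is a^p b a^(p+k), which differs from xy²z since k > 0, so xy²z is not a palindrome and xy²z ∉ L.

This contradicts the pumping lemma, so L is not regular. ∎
The proof is correct.

This proof is valid because:
1. s = a^p b a^p is in L and is chosen in terms of p, so |s| ≥ p holds for every p
2. The decomposition analysis is correct: |xy| ≤ p forces y to lie inside the leading a's
3. The contradiction is valid: a^(p+k) b a^p has more a's before the b than after it, so it is not a palindrome
4. The conclusion follows logically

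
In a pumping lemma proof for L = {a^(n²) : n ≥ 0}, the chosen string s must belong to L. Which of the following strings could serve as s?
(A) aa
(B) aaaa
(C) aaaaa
(B) aaaa

The pumping lemma is applied to a string s that lies in L, so first check membership of each option:
- (A) aa has length 2, strictly between 1² = 1 and 2² = 4, so it is not in L ✗
- (B) aaaa has length 4 = 2², a perfect square, so it is in L ✓
- (C) aaaaa has length 5, strictly between 2² = 4 and 3² = 9, so it is not in L ✗

Only (B) aaaa is in L, so it is the only candidate that could play the role of s.
(In a complete proof one picks s in terms of the pumping length p so that |s| ≥ p is guaranteed; a fixed string like aaaa illustrates the shape of such an s.)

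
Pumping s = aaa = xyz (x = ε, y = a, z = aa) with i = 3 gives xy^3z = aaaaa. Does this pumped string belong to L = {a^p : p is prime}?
Yes

xy³z = ε · aaa · aa = aaaaa.
aaaaa has length 5, which is prime, so it is in L.
(A single pumped string landing in L is not a contradiction by itself; a non-regularity proof needs some i for which xy^i z ∉ L, for every admissible decomposition.)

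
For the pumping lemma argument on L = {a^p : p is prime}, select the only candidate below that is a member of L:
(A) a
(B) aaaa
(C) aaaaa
(C) aaaaa

The pumping lemma is applied to a string s that lies in L, so first check membership of each option:
- (A) a has length 1, which is not prime, so it is not in L ✗
- (B) aaaa has length 4 = 2 × 2, which is not prime, so it is not in L ✗
- (C) aaaaa has length 5, which is prime, so it is in L ✓

Only (C) aaaaa is in L, so it is the only candidate that could play the role of s.
(In a complete proof one picks s in terms of the pumping length p so that |s| ≥ p is guaranteed; a fixed string like aaaaa illustrates the shape of such an s.)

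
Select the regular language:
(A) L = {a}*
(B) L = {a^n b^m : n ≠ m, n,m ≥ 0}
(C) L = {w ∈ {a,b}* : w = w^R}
(A) {a}*

(A) L = {a}* is regular.

This can be recognized by a finite automaton (DFA/NFA).
Regular expressions like {a}* define regular languages.

The other choices are not regular:
- {w ∈ {a,b}* : w = w^R}: After pumping, the string is no longer symmetric
- {a^n b^m : n ≠ m, n,m ≥ 0}: After pumping a's, we can make n = m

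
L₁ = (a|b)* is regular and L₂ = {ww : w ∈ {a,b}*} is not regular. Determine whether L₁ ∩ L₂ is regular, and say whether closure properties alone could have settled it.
No — L₁ ∩ L₂ is not regular.

(a|b)* is all strings over {a,b}, so L₁ ∩ L₂ = {ww : w ∈ {a,b}*} = L₂ itself, which is not regular (pump s = a^p b a^p b).

Note that the bare facts "L₁ regular, L₂ non-regular" do not settle the question by themselves: the closure of regular languages under ∪, ∩, complement and difference applies only when BOTH operands are regular. With a non-regular operand the result can come out regular or non-regular depending on the specific languages, so one has to work out L₁ ∩ L₂ for this particular pair, as above.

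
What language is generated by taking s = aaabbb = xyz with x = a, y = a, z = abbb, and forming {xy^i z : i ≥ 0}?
{xy^i z : i ≥ 0} = {a^(2+i) b^3 : i ≥ 0} = {aabbb, aaabbb, aaaabbb, ...}

With x = a, y = a, z = abbb: Starting with aaabbb and pumping the second 'a', we get strings with 2+i a's followed by 3 b's for i = 0, 1, 2, ...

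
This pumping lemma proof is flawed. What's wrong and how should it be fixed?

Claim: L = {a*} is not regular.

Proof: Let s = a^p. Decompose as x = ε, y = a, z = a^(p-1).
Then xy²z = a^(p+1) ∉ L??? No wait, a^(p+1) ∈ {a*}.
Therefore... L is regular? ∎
Error: The proof attempts to show a*  is not regular, but a* IS regular!

Correction: a* is a regular language (recognized by a simple DFA with one accepting state and self-loop on 'a'). The pumping lemma can only prove non-regularity, not regularity. For regular languages, pumping always works.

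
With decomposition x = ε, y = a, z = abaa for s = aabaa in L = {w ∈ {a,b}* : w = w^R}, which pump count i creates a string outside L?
i = 2

xy²z = ε · aa · abaa = aaabaa; aaabaa reversed is aabaaa ≠ aaabaa, so it is not a palindrome and is not in L.
(Other choices also work, e.g. i = 0, 3; only i = 1 is guaranteed to stay in L since xy¹z = s.)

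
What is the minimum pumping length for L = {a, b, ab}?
p = 3

For a finite language L, the pumping lemma holds vacuously if p > max|s| for s ∈ L.

The longest string in L = {a, b, ab} has length 2.
If p = 3, then no string s ∈ L has |s| ≥ p, so the condition is vacuously true.

The minimum pumping length is p = 3.

Why no smaller p works: for any p ≤ 2, the longest string s ∈ L has |s| = 2 ≥ p, so it would
have to be pumpable; but pumping up (i = 2, 3, ...) produces ever longer strings, which cannot all lie in the
finite language L. So the pumping property fails for every p ≤ 2.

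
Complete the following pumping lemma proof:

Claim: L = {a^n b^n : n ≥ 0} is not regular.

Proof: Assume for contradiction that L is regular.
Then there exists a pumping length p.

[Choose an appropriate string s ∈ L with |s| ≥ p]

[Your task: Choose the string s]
s = a^p b^p

This string is in L (has equal a's and b's) and has length 2p ≥ p.
Any decomposition xyz with |xy| ≤ p means y consists only of a's,
so pumping will unbalance the counts.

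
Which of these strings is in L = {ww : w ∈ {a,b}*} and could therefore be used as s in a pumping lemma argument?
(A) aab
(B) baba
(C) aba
(B) baba

The pumping lemma is applied to a string s that lies in L, so first check membership of each option:
- (A) aab has odd length 3, so it cannot be written as ww and is not in L ✗
- (B) baba splits into halves ba · ba, which are equal, so it is in L (w = ba) ✓
- (C) aba has odd length 3, so it cannot be written as ww and is not in L ✗

Only (B) baba is in L, so it is the only candidate that could play the role of s.
(In a complete proof one picks s in terms of the pumping length p so that |s| ≥ p is guaranteed; a fixed string like baba illustrates the shape of such an s.)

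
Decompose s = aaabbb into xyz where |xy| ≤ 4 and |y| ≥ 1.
x = '', y = 'a', z = 'aabbb'

For s = aaabbb and p = 4, one valid decomposition is:
- x = '' (length 0)
- y = 'a' (length 1)
- z = 'aabbb' (length 5)

Verification:
- xyz = '' + 'a' + 'aabbb' = aaabbb ✓
- |xy| = 1 ≤ 4 ✓
- |y| = 1 > 0 ✓

All pumping lemma constraints are satisfied.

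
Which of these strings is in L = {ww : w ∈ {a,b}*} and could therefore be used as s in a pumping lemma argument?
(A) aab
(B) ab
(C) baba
(C) baba

The pumping lemma is applied to a string s that lies in L, so first check membership of each option:
- (A) aab has odd length 3, so it cannot be written as ww and is not in L ✗
- (B) ab has length 2; its halves are a and b, which differ, so it is not in L ✗
- (C) baba splits into halves ba · ba, which are equal, so it is in L (w = ba) ✓

Only (C) baba is in L, so it is the only candidate that could play the role of s.
(In a complete proof one picks s in terms of the pumping length p so that |s| ≥ p is guaranteed; a fixed string like baba illustrates the shape of such an s.)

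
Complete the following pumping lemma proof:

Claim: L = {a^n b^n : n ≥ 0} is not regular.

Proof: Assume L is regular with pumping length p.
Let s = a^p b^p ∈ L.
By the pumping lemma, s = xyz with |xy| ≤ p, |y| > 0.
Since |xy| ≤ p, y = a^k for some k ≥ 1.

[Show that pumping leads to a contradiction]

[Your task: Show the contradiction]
Consider xy²z = a^(p+k) b^p.

Since k ≥ 1, we have p + k > p.
So xy²z has more a's than b's: (p+k) a's vs p b's.
This means xy²z ∉ L because a^n b^n requires equal counts.

This contradicts the pumping lemma which states xy²z ∈ L.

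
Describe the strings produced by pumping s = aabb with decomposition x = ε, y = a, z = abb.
{xy^i z : i ≥ 0} = {a^(i+1) b^2 : i ≥ 0} = {abb, aabb, aaabb, ...}

With x = ε, y = a, z = abb: Starting with aabb and pumping the first 'a' (z = abb keeps the second 'a'), we get strings with i+1 a's followed by 2 b's for i = 0, 1, 2, ...; note bb is not produced because z always contributes one a.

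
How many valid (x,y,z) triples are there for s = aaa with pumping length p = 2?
3

For s = 'aaa' with pumping length p = 2:

Constraints: |xy| ≤ 2, |y| > 0

Valid decompositions (|xy| ≤ p, |y| ≥ 1):
  • x='', y='a', z='aa'
  • x='a', y='a', z='a'
  • x='', y='aa', z='a'

Total count: 3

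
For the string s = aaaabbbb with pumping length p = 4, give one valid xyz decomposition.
x = '', y = 'aaa', z = 'abbbb'

For s = aaaabbbb and p = 4, one valid decomposition is:
- x = '' (length 0)
- y = 'aaa' (length 3)
- z = 'abbbb' (length 5)

Verification:
- xyz = '' + 'aaa' + 'abbbb' = aaaabbbb ✓
- |xy| = 3 ≤ 4 ✓
- |y| = 3 > 0 ✓

All pumping lemma constraints are satisfied.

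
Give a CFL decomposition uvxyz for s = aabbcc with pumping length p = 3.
u='aa', v='b', x='b', y='c', z='c'

For s = aabbcc with pumping length p = 3:

One valid decomposition:
- u = 'aa'
- v = 'b'
- x = 'b'
- y = 'c'
- z = 'c'

Verification:
- uvxyz = 'aa' + 'b' + 'b' + 'c' + 'c' = aabbcc ✓
- |vxy| = |'bbc'| = 3 ≤ 3 ✓
- |vy| = |'bc'| = 2 > 0 ✓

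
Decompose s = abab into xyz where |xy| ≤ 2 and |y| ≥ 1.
x = '', y = 'a', z = 'bab'

For s = abab and p = 2, one valid decomposition is:
- x = '' (length 0)
- y = 'a' (length 1)
- z = 'bab' (length 3)

Verification:
- xyz = '' + 'a' + 'bab' = abab ✓
- |xy| = 1 ≤ 2 ✓
- |y| = 1 > 0 ✓

All pumping lemma constraints are satisfied.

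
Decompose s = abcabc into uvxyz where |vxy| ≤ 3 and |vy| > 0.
u='ab', v='c', x='a', y='b', z='c'

For s = abcabc with pumping length p = 3:

One valid decomposition:
- u = 'ab'
- v = 'c'
- x = 'a'
- y = 'b'
- z = 'c'

Verification:
- uvxyz = 'ab' + 'c' + 'a' + 'b' + 'c' = abcabc ✓
- |vxy| = |'cab'| = 3 ≤ 3 ✓
- |vy| = |'cb'| = 2 > 0 ✓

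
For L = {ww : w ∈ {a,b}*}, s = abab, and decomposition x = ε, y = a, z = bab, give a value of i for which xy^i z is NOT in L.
i = 0

xy⁰z = ε · ε · bab = bab; bab has odd length 3, so it cannot be written as ww and is not in L.
(Other choices also work, e.g. i = 2, 3; only i = 1 is guaranteed to stay in L since xy¹z = s.)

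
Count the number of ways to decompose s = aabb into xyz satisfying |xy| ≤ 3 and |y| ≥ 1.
6

For s = 'aabb' with pumping length p = 3:

Constraints: |xy| ≤ 3, |y| > 0

Valid decompositions (|xy| ≤ p, |y| ≥ 1):
  • x='', y='a', z='abb'
  • x='a', y='a', z='bb'
  • x='', y='aa', z='bb'
  • x='aa', y='b', z='b'
  • x='a', y='ab', z='b'
  • x='', y='aab', z='b'

Total count: 6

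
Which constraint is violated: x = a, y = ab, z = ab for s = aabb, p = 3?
Violated: xyz = s

The decomposition x = a, y = ab, z = ab for s = aabb with p = 3
violates the constraint: xyz = s

xyz = 'a' + 'ab' + 'ab' = 'aabab' ≠ 'aabb' = s. The decomposition doesn't reconstruct s.

Pumping lemma constraints:
1. xyz = s (decomposition is valid)
2. |xy| ≤ p
3. |y| > 0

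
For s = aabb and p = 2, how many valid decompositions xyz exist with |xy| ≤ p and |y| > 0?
3

For s = 'aabb' with pumping length p = 2:

Constraints: |xy| ≤ 2, |y| > 0

Valid decompositions (|xy| ≤ p, |y| ≥ 1):
  • x='', y='a', z='abb'
  • x='a', y='a', z='bb'
  • x='', y='aa', z='bb'

Total count: 3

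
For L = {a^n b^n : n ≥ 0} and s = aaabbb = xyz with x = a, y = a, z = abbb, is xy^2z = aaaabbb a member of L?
No

xy²z = a · aa · abbb = aaaabbb.
aaaabbb has 4 a's and 3 b's; 4 ≠ 3, so it is not in L.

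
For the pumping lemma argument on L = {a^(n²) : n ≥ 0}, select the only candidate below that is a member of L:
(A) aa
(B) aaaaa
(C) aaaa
(C) aaaa

The pumping lemma is applied to a string s that lies in L, so first check membership of each option:
- (A) aa has length 2, strictly between 1² = 1 and 2² = 4, so it is not in L ✗
- (B) aaaaa has length 5, strictly between 2² = 4 and 3² = 9, so it is not in L ✗
- (C) aaaa has length 4 = 2², a perfect square, so it is in L ✓

Only (C) aaaa is in L, so it is the only candidate that could play the role of s.
(In a complete proof one picks s in terms of the pumping length p so that |s| ≥ p is guaranteed; a fixed string like aaaa illustrates the shape of such an s.)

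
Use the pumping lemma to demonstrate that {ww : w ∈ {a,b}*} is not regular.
Assume for contradiction that L is regular, and let p ≥ 1 be the pumping length given by the pumping lemma.
Choose s = a^p b a^p b. Then s ∈ L (take w = a^p b) and |s| = 2p + 2 ≥ p.
By the pumping lemma, s = xyz for some x, y, z with |xy| ≤ p, |y| ≥ 1, and xy^i z ∈ L for every i ≥ 0.
Since |xy| ≤ p and the first p symbols of s are all a's, y = a^k for some k with 1 ≤ k ≤ p.

Take i = 2: t = xy²z = a^(p + k) b a^p b.
Suppose t = uu for some string u. The string t contains exactly two b's and ends in b, so u contains exactly one b and ends in b; hence u = a^j b for some j, and uu = a^j b a^j b. Comparing with t = a^(p + k) b a^p b forces j = p + k (first block) and j = p (second block), which is impossible since k ≥ 1. So t ∉ L.

This contradicts the pumping lemma, which requires xy^i z ∈ L for all i ≥ 0.
Hence L = {ww : w ∈ {a,b}*} is not regular. ∎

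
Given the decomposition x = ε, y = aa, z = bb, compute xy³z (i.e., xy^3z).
aaaaaabb

Given x = '', y = 'aa', z = 'bb' and i = 3:

xy^3z = x + y·y·...·y (3 times) + z
       = '' + 'aa'^3 + 'bb'
       = '' + 'aaaaaa' + 'bb'
       = 'aaaaaabb'

The pumped string is 'aaaaaabb' with length 8.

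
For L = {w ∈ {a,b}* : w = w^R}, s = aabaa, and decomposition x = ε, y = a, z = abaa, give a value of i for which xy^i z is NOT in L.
i = 0

xy⁰z = ε · ε · abaa = abaa; abaa reversed is aaba ≠ abaa, so it is not a palindrome and is not in L.
(Other choices also work, e.g. i = 2, 3; only i = 1 is guaranteed to stay in L since xy¹z = s.)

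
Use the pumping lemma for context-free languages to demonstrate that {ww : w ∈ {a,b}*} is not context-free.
Assume for contradiction that L is context-free, and let p ≥ 1 be the pumping length given by the pumping lemma for CFLs.
Choose s = a^p b^p a^p b^p. Then s ∈ L (take w = a^p b^p) and |s| = 4p ≥ p.
By the CFL pumping lemma, s = uvxyz for some u, v, x, y, z with |vxy| ≤ p, |vy| ≥ 1, and uv^i xy^i z ∈ L for every i ≥ 0.

Write s as four blocks A₁ B₁ A₂ B₂ with A₁ = A₂ = a^p and B₁ = B₂ = b^p. Since |vxy| ≤ p, the window vxy lies inside at most two adjacent blocks. Take i = 0 and let t = uxz, so |t| = 4p − |vy| with 1 ≤ |vy| ≤ p. If |t| is odd, t ∉ L immediately, so assume |vy| is even (hence |vy| ≥ 2) and |t|/2 = 2p − |vy|/2, which satisfies p ≤ |t|/2 ≤ 2p − 1.

Case 1 (vxy inside A₁B₁): t = a^(p−j) b^(p−l) a^p b^p with j + l = |vy|. The second half of t has length < 2p, so it is a suffix of the trailing a^p b^p and ends in b; the first half is a^(p−j) b^(p−l) a^((j+l)/2), which ends in a because (j+l)/2 ≥ 1. The halves differ, so t ∉ L.

Case 2 (vxy inside B₁A₂, straddling the middle): t = a^p b^(p−j) a^(p−l) b^p with j + l = |vy|. If t = ww, then w is a prefix of t of length ≥ p, so w begins with a^p; and w is a suffix of t of length ≥ p, so w ends with b^p. That forces |w| ≥ 2p, contradicting |w| = |t|/2 ≤ 2p − 1. So t ∉ L.

Case 3 (vxy inside A₂B₂): t = a^p b^p a^(p−j) b^(p−l) with j + l = |vy|. The first half of t is a prefix of a^p b^p, so it begins with a; the second half is b^((j+l)/2) a^(p−j) b^(p−l), which begins with b. The halves differ, so t ∉ L.

In every case uv⁰xy⁰z = uxz ∉ L.

This contradicts the CFL pumping lemma, which requires uv^i xy^i z ∈ L for all i ≥ 0.
Hence L = {ww : w ∈ {a,b}*} is not context-free. ∎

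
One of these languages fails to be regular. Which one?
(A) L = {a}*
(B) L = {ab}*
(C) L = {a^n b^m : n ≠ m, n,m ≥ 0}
(C) {a^n b^m : n ≠ m, n,m ≥ 0}

(C) L = {a^n b^m : n ≠ m, n,m ≥ 0} is NOT regular.

The pumping lemma can be used to prove this:
After pumping a's, we can make n = m

The other languages are regular because they can be recognized by finite automata.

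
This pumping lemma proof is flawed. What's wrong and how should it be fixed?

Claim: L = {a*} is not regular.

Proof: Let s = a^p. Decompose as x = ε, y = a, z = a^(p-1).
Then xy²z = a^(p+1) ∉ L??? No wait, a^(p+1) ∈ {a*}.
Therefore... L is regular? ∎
Error: The proof attempts to show a*  is not regular, but a* IS regular!

Correction: a* is a regular language (recognized by a simple DFA with one accepting state and self-loop on 'a'). The pumping lemma can only prove non-regularity, not regularity. For regular languages, pumping always works.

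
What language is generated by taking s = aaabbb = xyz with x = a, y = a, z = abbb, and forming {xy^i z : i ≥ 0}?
{xy^i z : i ≥ 0} = {a^(2+i) b^3 : i ≥ 0} = {aabbb, aaabbb, aaaabbb, ...}

With x = a, y = a, z = abbb: Starting with aaabbb and pumping the second 'a', we get strings with 2+i a's followed by 3 b's for i = 0, 1, 2, ...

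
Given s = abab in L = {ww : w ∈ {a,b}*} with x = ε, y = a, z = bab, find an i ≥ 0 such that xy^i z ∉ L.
i = 3

xy³z = ε · aaa · bab = aaabab; aaabab has length 6; its halves are aaa and bab, which differ, so it is not in L.
(Other choices also work, e.g. i = 0, 2; only i = 1 is guaranteed to stay in L since xy¹z = s.)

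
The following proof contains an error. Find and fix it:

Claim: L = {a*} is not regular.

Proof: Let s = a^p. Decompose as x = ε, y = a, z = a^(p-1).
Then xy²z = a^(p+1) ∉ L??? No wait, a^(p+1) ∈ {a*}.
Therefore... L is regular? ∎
Error: The proof attempts to show a*  is not regular, but a* IS regular!

Correction: a* is a regular language (recognized by a simple DFA with one accepting state and self-loop on 'a'). The pumping lemma can only prove non-regularity, not regularity. For regular languages, pumping always works.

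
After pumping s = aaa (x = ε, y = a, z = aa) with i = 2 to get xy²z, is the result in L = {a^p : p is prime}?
No

xy²z = ε · aa · aa = aaaa.
aaaa has length 4 = 2 × 2, which is not prime, so it is not in L.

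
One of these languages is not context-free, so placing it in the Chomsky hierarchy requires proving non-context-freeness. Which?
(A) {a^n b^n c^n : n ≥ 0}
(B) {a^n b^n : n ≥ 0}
(A) {a^n b^n c^n : n ≥ 0}

(A) {a^n b^n c^n : n ≥ 0} requires the CFL pumping lemma.

- {a^n b^n : n ≥ 0} is context-free (but not regular)
  • Can be shown non-regular with the regular pumping lemma
  • After pumping, the number of a's and b's become unequal

- {a^n b^n c^n : n ≥ 0} is NOT context-free
  • Requires the CFL pumping lemma to prove
  • Cannot maintain three equal counts simultaneously

The CFL pumping lemma is "stronger" in that it can prove non-membership
in the larger class of context-free languages.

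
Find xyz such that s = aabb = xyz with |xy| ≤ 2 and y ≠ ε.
x = 'a', y = 'a', z = 'bb'

For s = aabb and p = 2, one valid decomposition is:
- x = 'a' (length 1)
- y = 'a' (length 1)
- z = 'bb' (length 2)

Verification:
- xyz = 'a' + 'a' + 'bb' = aabb ✓
- |xy| = 2 ≤ 2 ✓
- |y| = 1 > 0 ✓

All pumping lemma constraints are satisfied.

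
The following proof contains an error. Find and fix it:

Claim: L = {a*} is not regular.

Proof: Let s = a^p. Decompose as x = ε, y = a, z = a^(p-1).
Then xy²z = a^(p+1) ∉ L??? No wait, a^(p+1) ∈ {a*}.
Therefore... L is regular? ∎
Error: The proof attempts to show a*  is not regular, but a* IS regular!

Correction: a* is a regular language (recognized by a simple DFA with one accepting state and self-loop on 'a'). The pumping lemma can only prove non-regularity, not regularity. For regular languages, pumping always works.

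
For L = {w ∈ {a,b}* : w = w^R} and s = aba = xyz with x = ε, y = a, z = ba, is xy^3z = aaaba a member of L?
No

xy³z = ε · aaa · ba = aaaba.
aaaba reversed is abaaa ≠ aaaba, so it is not a palindrome and is not in L.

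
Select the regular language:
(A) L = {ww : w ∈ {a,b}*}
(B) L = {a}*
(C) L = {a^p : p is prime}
(B) {a}*

(B) L = {a}* is regular.

This can be recognized by a finite automaton (DFA/NFA).
Regular expressions like {a}* define regular languages.

The other choices are not regular:
- {a^p : p is prime}: After pumping, the length becomes composite
- {ww : w ∈ {a,b}*}: After pumping, the two halves no longer match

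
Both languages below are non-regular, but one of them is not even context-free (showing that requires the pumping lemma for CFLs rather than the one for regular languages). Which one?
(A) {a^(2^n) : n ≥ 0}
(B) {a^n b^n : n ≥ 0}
(A) {a^(2^n) : n ≥ 0}

(A) {a^(2^n) : n ≥ 0} requires the CFL pumping lemma.

- {a^n b^n : n ≥ 0} is context-free (but not regular)
  • Can be shown non-regular with the regular pumping lemma
  • After pumping, the number of a's and b's become unequal

- {a^(2^n) : n ≥ 0} is NOT context-free
  • Requires the CFL pumping lemma to prove
  • Gaps between powers of 2 grow exponentially

The CFL pumping lemma is "stronger" in that it can prove non-membership
in the larger class of context-free languages.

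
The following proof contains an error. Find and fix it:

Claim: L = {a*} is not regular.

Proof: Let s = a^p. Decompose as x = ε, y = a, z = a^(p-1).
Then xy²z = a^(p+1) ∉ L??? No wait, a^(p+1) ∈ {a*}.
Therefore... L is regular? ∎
Error: The proof attempts to show a*  is not regular, but a* IS regular!

Correction: a* is a regular language (recognized by a simple DFA with one accepting state and self-loop on 'a'). The pumping lemma can only prove non-regularity, not regularity. For regular languages, pumping always works.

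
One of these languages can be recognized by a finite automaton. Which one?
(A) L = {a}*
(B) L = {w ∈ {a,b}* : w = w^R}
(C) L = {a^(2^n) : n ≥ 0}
(A) {a}*

(A) L = {a}* is regular.

This can be recognized by a finite automaton (DFA/NFA).
Regular expressions like {a}* define regular languages.

The other choices are not regular:
- {w ∈ {a,b}* : w = w^R}: After pumping, the string is no longer symmetric
- {a^(2^n) : n ≥ 0}: After pumping, length is no longer a power of 2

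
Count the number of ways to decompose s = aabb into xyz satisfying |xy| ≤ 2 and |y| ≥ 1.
3

For s = 'aabb' with pumping length p = 2:

Constraints: |xy| ≤ 2, |y| > 0

Valid decompositions (|xy| ≤ p, |y| ≥ 1):
  • x='', y='a', z='abb'
  • x='a', y='a', z='bb'
  • x='', y='aa', z='bb'

Total count: 3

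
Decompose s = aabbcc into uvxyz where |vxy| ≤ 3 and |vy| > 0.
u='aa', v='b', x='b', y='c', z='c'

For s = aabbcc with pumping length p = 3:

One valid decomposition:
- u = 'aa'
- v = 'b'
- x = 'b'
- y = 'c'
- z = 'c'

Verification:
- uvxyz = 'aa' + 'b' + 'b' + 'c' + 'c' = aabbcc ✓
- |vxy| = |'bbc'| = 3 ≤ 3 ✓
- |vy| = |'bc'| = 2 > 0 ✓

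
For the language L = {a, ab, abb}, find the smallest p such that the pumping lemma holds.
p = 4

For a finite language L, the pumping lemma holds vacuously if p > max|s| for s ∈ L.

The longest string in L = {a, ab, abb} has length 3.
If p = 4, then no string s ∈ L has |s| ≥ p, so the condition is vacuously true.

The minimum pumping length is p = 4.

Why no smaller p works: for any p ≤ 3, the longest string s ∈ L has |s| = 3 ≥ p, so it would
have to be pumpable; but pumping up (i = 2, 3, ...) produces ever longer strings, which cannot all lie in the
finite language L. So the pumping property fails for every p ≤ 3.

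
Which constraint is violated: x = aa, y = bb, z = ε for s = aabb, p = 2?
Violated: |xy| ≤ p

The decomposition x = aa, y = bb, z = ε for s = aabb with p = 2
violates the constraint: |xy| ≤ p

|xy| = |aabb| = 4 > 2 = p. The decomposition puts too many characters in xy.

Pumping lemma constraints:
1. xyz = s (decomposition is valid)
2. |xy| ≤ p
3. |y| > 0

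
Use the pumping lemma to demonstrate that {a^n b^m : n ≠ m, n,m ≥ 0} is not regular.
Assume for contradiction that L is regular, and let p ≥ 1 be the pumping length given by the pumping lemma.
Choose s = a^p b^(p + p!). Then s ∈ L because p ≠ p + p! (as p! ≥ 1), and |s| ≥ p.
By the pumping lemma, s = xyz for some x, y, z with |xy| ≤ p, |y| ≥ 1, and xy^i z ∈ L for every i ≥ 0.
Since |xy| ≤ p and the first p symbols of s are all a's, y = a^k for some k with 1 ≤ k ≤ p.
For every i ≥ 0, xy^i z = a^(p + (i − 1)k) b^(p + p!).

Because 1 ≤ k ≤ p, k divides p!. Let t = p!/k (a positive integer) and take i = t + 1.
Then the number of a's is p + tk = p + p!, which equals the number of b's.
So xy^(t+1) z = a^(p + p!) b^(p + p!) has equally many a's and b's and is NOT in L.

This contradicts the pumping lemma, which requires xy^i z ∈ L for all i ≥ 0.
Hence L = {a^n b^m : n ≠ m, n,m ≥ 0} is not regular. ∎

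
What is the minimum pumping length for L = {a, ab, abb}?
p = 4

For a finite language L, the pumping lemma holds vacuously if p > max|s| for s ∈ L.

The longest string in L = {a, ab, abb} has length 3.
If p = 4, then no string s ∈ L has |s| ≥ p, so the condition is vacuously true.

The minimum pumping length is p = 4.

Why no smaller p works: for any p ≤ 3, the longest string s ∈ L has |s| = 3 ≥ p, so it would
have to be pumpable; but pumping up (i = 2, 3, ...) produces ever longer strings, which cannot all lie in the
finite language L. So the pumping property fails for every p ≤ 3.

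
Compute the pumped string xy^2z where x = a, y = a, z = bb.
aaabb

Given x = 'a', y = 'a', z = 'bb' and i = 2:

xy^2z = x + y·y·...·y (2 times) + z
       = 'a' + 'a'^2 + 'bb'
       = 'a' + 'aa' + 'bb'
       = 'aaabb'

The pumped string is 'aaabb' with length 5.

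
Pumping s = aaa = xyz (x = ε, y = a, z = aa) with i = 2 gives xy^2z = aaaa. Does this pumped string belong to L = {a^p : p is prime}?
No

xy²z = ε · aa · aa = aaaa.
aaaa has length 4 = 2 × 2, which is not prime, so it is not in L.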